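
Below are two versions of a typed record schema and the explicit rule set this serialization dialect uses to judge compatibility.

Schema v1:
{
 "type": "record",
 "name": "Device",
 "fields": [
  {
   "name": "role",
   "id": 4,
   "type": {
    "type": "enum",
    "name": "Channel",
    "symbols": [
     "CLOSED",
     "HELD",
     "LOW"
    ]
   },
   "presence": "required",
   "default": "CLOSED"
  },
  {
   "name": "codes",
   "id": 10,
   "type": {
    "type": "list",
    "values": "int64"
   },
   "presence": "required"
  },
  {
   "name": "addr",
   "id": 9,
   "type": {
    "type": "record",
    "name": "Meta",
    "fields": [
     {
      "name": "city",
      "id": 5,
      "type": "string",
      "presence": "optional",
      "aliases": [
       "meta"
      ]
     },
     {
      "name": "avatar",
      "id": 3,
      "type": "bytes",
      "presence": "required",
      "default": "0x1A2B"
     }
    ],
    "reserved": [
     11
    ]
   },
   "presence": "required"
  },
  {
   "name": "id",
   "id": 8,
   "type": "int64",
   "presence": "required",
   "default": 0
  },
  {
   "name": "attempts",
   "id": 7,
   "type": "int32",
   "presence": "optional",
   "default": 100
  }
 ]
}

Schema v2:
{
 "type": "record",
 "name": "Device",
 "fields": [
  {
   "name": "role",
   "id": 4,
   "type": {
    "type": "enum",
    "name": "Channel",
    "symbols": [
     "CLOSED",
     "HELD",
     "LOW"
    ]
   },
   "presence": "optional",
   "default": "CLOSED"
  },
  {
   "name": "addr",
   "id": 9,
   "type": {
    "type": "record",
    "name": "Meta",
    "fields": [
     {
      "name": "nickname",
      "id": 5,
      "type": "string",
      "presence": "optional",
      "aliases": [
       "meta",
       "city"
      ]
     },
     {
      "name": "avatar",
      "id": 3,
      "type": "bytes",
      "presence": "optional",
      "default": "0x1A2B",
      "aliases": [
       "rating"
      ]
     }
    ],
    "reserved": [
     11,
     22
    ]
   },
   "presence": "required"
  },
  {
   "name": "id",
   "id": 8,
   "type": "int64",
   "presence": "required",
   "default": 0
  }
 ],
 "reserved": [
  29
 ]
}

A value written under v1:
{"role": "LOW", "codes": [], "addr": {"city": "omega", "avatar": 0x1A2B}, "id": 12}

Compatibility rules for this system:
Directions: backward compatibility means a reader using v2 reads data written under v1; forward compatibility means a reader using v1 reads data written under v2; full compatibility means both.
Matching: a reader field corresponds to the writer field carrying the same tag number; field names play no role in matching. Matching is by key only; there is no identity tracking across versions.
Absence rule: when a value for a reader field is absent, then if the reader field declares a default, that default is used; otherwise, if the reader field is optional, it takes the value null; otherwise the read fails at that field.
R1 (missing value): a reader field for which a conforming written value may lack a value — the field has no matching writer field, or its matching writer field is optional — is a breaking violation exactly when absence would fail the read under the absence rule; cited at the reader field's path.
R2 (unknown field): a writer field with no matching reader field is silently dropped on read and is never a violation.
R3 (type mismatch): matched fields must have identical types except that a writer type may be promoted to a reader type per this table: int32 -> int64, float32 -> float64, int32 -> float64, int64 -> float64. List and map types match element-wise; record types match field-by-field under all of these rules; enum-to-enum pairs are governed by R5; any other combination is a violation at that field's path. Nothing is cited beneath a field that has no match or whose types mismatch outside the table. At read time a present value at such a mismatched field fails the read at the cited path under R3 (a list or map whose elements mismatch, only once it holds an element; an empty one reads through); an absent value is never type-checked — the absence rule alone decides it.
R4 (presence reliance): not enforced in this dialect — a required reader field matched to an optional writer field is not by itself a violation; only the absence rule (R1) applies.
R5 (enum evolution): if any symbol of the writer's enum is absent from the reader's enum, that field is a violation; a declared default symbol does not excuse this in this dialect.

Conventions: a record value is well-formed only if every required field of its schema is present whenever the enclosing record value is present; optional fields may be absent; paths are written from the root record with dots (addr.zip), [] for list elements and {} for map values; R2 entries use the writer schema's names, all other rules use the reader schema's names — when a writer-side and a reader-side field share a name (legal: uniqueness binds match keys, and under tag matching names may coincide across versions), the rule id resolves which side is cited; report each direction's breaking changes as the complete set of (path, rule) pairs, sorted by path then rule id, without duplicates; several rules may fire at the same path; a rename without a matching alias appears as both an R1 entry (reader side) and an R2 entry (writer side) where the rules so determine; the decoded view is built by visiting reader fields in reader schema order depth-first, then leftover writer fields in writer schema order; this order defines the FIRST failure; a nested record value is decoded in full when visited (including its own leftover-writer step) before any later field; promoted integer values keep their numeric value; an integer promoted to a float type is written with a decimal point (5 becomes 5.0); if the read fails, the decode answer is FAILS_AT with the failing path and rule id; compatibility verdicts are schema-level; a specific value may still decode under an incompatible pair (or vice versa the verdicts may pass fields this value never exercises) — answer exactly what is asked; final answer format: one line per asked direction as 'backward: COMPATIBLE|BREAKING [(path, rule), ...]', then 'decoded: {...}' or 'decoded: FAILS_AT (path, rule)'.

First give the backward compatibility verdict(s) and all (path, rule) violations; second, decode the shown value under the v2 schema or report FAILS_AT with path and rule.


backward: COMPATIBLE []; decoded: {"role": "LOW", "addr": {"nickname": "omega", "avatar": 0x1A2B}, "id": 12}

the writer's type comes first in each Device pair
backward analysis of Device with v2 as reader and v1 as writer:
  writer required, Channel -> Channel: reader role maps from writer role
  writer required, Meta -> Meta: reader addr maps from writer addr
  writer required, int64 -> int64: reader id maps from writer id
  codes (writer side), unknown to reader
  attempts (writer side), unknown to reader
  writer optional, string -> string: reader addr.nickname maps from writer addr.city
  writer required, bytes -> bytes: reader addr.avatar maps from writer addr.avatar
  nothing fires on Device: backward is COMPATIBLE
decode (reader v2):
  role := "LOW"
  addr.nickname := "omega" (from writer city)
  addr.avatar := 0x1A2B
  id := 12
  writer codes: unmatched, discarded
  => decoded: {"role": "LOW", "addr": {"nickname": "omega", "avatar": 0x1A2B}, "id": 12}
remaining Device differences; none change what is asked:
  field avatar in record Meta: required changed to optional -> fires no rule on Device, leaving the asked answer as it is
  field role in record Device: required changed to optional -> fires no rule on Device, leaving the asked answer as it is


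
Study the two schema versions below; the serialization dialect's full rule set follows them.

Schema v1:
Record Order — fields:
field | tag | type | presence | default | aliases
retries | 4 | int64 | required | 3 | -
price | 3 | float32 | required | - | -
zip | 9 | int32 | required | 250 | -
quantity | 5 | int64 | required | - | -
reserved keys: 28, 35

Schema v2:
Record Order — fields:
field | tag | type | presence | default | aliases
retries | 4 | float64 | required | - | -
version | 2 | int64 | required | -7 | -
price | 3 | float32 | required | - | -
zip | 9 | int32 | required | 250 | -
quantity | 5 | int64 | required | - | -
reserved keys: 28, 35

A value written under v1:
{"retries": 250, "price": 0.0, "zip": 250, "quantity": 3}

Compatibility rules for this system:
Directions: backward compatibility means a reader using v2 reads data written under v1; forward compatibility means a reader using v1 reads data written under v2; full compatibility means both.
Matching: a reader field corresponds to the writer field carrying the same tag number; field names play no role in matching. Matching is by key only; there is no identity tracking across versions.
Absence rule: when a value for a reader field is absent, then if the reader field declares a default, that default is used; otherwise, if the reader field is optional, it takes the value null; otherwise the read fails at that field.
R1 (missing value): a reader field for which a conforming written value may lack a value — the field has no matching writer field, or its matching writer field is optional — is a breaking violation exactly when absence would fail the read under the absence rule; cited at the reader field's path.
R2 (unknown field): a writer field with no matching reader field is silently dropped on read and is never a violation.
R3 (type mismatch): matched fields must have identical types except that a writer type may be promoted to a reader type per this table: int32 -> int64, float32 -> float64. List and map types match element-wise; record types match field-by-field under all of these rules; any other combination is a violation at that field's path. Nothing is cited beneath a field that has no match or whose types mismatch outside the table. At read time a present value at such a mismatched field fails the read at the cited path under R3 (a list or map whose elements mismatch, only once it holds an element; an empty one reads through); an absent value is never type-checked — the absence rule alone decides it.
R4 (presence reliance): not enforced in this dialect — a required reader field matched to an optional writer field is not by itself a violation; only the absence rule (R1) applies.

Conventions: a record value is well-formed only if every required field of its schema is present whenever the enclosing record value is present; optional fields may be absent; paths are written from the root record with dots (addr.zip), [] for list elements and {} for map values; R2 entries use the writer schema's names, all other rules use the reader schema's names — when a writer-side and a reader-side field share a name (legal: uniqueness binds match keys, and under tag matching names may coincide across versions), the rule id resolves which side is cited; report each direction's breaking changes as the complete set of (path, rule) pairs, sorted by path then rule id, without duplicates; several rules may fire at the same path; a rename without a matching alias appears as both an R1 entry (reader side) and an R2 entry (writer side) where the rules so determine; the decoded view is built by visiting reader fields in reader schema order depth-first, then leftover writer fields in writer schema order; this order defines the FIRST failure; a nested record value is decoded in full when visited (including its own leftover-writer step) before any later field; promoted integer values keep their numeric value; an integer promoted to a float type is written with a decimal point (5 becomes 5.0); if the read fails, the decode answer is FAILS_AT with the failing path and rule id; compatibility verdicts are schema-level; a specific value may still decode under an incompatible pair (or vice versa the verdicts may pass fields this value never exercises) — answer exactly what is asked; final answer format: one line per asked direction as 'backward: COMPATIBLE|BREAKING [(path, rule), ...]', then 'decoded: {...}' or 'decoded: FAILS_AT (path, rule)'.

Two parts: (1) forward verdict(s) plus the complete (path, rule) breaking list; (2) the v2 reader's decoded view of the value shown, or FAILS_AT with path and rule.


each type pair in Order: writer, then reader
forward analysis of Order with v1 as reader and v2 as writer:
  retries <- retries (float64 -> int64, writer required)
  price <- price (float32 -> float32, writer required)
  zip <- zip (int32 -> int32, writer required)
  quantity <- quantity (int64 -> int64, writer required)
  leftover writer field: version
  violation R3 at retries
  => forward: BREAKING (1)
migrating the Order value to v2:
  read fails at retries under R3
  => FAILS_AT (retries, R3)
diffs on Order not affecting the asked answer:
  added field version to record Order: required int64, tag 2, default -7 (in v2 it sits immediately before price) -> no rule fires on it in Order's dialect; the asked verdict holds

forward: BREAKING [(retries, R3)]; decoded: FAILS_AT (retries, R3)


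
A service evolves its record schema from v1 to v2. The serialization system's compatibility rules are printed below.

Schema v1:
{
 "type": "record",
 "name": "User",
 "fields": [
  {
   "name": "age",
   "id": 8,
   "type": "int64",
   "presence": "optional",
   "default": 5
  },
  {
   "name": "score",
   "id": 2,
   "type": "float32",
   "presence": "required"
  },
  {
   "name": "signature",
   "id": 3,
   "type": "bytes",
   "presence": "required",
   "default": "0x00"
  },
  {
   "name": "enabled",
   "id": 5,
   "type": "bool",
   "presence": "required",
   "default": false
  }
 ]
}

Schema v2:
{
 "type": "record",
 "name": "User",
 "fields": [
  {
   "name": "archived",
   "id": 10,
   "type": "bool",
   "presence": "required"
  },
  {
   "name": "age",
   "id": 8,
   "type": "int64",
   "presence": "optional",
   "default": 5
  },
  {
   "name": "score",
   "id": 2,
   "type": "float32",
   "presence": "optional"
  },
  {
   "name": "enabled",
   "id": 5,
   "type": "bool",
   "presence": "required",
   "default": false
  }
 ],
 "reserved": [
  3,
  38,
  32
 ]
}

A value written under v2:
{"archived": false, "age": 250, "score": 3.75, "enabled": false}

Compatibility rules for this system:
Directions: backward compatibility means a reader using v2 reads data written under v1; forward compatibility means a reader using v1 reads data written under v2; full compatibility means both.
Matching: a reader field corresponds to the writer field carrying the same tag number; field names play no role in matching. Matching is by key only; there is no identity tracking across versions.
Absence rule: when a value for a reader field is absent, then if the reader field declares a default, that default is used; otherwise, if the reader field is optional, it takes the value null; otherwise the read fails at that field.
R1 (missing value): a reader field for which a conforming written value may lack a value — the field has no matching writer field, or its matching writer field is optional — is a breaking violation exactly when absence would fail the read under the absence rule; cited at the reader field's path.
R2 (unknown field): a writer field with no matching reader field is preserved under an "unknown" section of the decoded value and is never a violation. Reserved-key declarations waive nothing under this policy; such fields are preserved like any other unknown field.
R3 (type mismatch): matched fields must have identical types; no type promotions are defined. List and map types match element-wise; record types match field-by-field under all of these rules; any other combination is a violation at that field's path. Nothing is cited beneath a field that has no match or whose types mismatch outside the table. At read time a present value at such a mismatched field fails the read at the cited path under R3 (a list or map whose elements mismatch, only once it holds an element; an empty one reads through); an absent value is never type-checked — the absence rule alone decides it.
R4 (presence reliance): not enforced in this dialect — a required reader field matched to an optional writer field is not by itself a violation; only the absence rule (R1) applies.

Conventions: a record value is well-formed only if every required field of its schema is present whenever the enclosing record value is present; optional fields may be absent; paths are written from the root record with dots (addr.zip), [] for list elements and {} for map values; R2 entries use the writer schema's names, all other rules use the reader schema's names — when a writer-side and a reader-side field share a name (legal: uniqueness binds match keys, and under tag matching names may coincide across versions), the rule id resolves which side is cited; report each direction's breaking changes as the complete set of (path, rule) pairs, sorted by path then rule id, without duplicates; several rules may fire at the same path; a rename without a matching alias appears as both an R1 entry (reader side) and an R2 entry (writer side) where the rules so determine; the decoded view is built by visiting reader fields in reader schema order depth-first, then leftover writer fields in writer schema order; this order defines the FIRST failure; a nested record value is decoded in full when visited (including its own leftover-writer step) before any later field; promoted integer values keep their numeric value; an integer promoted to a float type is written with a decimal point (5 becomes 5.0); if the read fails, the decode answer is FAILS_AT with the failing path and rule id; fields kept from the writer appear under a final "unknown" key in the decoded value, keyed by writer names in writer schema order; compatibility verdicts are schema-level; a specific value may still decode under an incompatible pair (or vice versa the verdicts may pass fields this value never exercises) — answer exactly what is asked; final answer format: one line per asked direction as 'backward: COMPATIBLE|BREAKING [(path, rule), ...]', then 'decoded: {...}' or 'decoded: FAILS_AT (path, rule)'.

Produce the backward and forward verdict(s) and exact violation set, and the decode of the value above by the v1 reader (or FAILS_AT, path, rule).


the writer's type comes first in each User pair
checking backward for User: reader v2 against writer v1:
  archived has no writer counterpart
  int64 -> int64, writer optional: age aligns to age
  float32 -> float32, writer required: score aligns to score
  bool -> bool, writer required: enabled aligns to enabled
  writer signature: unknown to reader
  rule R1 violated at archived
  => backward: BREAKING (1)
checking forward for User: reader v1 against writer v2:
  int64 -> int64, writer optional: age aligns to age
  float32 -> float32, writer optional: score aligns to score
  signature has no writer counterpart
  bool -> bool, writer required: enabled aligns to enabled
  writer archived: unknown to reader
  rule R1 violated at score
  => forward: BREAKING (1)
decode walk for User under reader schema v1:
  age := 250
  score := 3.75
  signature := 0x00 (absent -> default)
  enabled := false
  writer archived: kept under "unknown"
  => decoded: {"age": 250, "score": 3.75, "signature": 0x00, "enabled": false, "unknown": {"archived": false}}

backward: BREAKING [(archived, R1)]; forward: BREAKING [(score, R1)]; decoded: {"age": 250, "score": 3.75, "signature": 0x00, "enabled": false, "unknown": {"archived": false}}


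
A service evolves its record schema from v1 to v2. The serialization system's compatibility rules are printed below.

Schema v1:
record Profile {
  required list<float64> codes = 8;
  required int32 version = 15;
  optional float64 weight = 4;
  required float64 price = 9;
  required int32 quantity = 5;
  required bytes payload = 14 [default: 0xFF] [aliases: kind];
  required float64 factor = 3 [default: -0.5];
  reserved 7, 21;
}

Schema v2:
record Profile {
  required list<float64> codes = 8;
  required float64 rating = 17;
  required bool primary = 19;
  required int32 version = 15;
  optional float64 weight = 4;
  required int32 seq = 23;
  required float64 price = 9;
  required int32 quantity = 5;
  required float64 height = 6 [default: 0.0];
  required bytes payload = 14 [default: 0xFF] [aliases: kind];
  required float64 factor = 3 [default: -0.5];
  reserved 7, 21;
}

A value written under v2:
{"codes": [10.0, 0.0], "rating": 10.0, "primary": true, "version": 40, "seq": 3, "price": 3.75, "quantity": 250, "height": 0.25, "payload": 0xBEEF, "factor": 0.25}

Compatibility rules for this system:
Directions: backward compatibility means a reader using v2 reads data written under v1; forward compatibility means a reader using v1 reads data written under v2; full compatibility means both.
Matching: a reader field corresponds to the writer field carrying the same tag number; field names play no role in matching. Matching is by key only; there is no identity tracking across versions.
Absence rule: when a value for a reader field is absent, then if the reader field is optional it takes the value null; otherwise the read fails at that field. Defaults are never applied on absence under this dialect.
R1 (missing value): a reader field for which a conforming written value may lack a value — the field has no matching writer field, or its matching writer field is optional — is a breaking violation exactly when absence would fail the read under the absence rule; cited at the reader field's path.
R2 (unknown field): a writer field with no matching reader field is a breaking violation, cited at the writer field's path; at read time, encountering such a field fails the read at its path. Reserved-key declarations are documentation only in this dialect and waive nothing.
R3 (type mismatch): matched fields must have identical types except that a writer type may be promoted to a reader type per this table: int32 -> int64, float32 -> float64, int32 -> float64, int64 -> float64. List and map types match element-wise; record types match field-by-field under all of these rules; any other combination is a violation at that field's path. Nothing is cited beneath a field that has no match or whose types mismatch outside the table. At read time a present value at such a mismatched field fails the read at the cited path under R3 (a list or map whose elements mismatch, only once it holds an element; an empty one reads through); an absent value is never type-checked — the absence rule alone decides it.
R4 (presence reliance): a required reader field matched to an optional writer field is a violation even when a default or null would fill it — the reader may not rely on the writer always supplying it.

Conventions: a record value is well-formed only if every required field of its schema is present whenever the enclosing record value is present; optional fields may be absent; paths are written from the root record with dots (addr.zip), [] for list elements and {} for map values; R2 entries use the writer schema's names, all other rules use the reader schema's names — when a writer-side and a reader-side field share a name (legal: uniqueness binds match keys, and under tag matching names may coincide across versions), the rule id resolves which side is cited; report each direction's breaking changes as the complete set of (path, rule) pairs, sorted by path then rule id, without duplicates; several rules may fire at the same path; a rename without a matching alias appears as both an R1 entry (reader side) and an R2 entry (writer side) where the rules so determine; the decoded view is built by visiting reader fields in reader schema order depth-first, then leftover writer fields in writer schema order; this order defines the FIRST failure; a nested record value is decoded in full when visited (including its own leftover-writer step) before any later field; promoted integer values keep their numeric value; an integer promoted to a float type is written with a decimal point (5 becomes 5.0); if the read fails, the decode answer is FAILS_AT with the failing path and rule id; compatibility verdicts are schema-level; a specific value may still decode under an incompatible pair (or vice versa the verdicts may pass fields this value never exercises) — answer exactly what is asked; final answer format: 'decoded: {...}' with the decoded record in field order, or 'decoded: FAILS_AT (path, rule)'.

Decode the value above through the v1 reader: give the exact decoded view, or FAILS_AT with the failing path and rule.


each type pair in Profile: writer, then reader
decoding the Profile value with the v1 reader:
  codes := [10.0, 0.0]
  version := 40
  weight := null (absent, optional -> null)
  price := 3.75
  quantity := 250
  payload := 0xBEEF
  factor := 0.25
  read fails at rating under R2 (unknown field)
  => FAILS_AT (rating, R2)
remaining Profile differences; none change what is asked:
  added field seq to record Profile: required int32, tag 23 (in v2 it sits immediately before price) -> affects the rule determinations only; this particular Profile value decodes identically
  added field primary to record Profile: required bool, tag 19 (in v2 it sits immediately before version) -> affects the rule determinations only; this particular Profile value decodes identically
  added field height to record Profile: required float64, tag 6, default 0.0 (in v2 it sits immediately before payload) -> affects the rule determinations only; this particular Profile value decodes identically

decoded: FAILS_AT (rating, R2)


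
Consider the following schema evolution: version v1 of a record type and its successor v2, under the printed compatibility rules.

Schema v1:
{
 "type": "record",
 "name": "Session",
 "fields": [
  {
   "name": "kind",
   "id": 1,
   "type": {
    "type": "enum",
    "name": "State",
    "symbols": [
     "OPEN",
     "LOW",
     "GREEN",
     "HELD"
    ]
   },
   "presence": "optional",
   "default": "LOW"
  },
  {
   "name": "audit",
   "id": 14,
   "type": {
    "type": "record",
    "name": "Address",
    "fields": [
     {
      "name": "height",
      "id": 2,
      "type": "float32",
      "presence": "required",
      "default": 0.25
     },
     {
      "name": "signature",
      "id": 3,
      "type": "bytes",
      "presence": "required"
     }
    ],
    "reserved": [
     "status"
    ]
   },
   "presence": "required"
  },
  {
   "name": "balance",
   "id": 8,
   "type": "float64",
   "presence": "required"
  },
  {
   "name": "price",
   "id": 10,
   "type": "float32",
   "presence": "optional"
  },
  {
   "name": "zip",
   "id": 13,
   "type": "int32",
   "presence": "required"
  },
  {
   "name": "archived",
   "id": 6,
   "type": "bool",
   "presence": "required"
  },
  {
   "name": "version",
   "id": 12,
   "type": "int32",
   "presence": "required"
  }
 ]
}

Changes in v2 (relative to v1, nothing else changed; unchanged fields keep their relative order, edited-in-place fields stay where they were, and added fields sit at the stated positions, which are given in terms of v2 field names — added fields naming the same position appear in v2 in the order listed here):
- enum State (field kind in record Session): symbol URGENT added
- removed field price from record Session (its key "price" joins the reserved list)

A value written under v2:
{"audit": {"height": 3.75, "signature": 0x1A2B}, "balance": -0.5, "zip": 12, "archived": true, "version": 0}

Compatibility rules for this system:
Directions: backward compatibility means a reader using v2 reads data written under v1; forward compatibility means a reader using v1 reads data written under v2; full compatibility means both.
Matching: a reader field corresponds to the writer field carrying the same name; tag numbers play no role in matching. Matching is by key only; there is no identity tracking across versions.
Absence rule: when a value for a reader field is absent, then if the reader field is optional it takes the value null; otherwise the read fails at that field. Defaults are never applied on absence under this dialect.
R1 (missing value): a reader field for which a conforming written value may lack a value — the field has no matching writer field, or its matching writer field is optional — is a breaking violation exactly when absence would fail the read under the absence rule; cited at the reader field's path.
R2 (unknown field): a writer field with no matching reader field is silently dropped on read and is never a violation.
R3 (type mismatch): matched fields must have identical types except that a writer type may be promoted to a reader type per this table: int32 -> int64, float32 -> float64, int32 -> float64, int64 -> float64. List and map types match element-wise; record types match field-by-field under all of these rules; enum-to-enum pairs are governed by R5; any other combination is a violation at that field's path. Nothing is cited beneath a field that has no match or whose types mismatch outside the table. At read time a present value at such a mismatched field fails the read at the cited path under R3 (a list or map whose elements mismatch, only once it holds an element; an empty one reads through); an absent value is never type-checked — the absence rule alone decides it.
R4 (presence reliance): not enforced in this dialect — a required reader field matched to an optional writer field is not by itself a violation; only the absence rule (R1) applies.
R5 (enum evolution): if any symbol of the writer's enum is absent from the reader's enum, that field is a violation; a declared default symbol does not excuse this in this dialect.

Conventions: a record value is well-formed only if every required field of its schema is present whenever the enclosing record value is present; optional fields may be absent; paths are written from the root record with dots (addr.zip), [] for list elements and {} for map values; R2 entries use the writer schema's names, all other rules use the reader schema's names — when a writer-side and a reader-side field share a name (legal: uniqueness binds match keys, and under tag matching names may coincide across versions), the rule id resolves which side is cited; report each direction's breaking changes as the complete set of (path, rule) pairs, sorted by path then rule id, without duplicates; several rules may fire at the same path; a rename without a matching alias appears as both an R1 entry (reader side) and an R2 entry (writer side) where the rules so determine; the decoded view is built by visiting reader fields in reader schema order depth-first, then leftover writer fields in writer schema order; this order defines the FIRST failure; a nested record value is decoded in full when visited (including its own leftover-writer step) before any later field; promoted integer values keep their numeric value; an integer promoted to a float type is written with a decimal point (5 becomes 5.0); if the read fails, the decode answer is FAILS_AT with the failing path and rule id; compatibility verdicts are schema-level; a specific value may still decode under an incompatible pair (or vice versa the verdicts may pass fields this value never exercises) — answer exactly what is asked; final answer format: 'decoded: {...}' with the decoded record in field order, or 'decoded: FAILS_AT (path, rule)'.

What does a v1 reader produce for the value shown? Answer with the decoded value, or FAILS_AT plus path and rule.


in Session below, arrows point writer -> reader
decoding the Session value with the v1 reader:
  kind := null (missing; optional => null)
  audit.height := 3.75
  audit.signature := 0x1A2B
  balance := -0.5
  price := null (missing; optional => null)
  zip := 12
  archived := true
  version := 0
  => decoded: {"kind": null, "audit": {"height": 3.75, "signature": 0x1A2B}, "balance": -0.5, "price": null, "zip": 12, "archived": true, "version": 0}
checking off the Session differences that do not matter here:
  enum State (field kind in record Session): symbol URGENT added -> affects the rule determinations only; this particular Session value decodes identically
  removed field price from record Session (its key "price" joins the reserved list) -> fires no rule on Session under this dialect and leaves the result unchanged

decoded: {"kind": null, "audit": {"height": 3.75, "signature": 0x1A2B}, "balance": -0.5, "price": null, "zip": 12, "archived": true, "version": 0}


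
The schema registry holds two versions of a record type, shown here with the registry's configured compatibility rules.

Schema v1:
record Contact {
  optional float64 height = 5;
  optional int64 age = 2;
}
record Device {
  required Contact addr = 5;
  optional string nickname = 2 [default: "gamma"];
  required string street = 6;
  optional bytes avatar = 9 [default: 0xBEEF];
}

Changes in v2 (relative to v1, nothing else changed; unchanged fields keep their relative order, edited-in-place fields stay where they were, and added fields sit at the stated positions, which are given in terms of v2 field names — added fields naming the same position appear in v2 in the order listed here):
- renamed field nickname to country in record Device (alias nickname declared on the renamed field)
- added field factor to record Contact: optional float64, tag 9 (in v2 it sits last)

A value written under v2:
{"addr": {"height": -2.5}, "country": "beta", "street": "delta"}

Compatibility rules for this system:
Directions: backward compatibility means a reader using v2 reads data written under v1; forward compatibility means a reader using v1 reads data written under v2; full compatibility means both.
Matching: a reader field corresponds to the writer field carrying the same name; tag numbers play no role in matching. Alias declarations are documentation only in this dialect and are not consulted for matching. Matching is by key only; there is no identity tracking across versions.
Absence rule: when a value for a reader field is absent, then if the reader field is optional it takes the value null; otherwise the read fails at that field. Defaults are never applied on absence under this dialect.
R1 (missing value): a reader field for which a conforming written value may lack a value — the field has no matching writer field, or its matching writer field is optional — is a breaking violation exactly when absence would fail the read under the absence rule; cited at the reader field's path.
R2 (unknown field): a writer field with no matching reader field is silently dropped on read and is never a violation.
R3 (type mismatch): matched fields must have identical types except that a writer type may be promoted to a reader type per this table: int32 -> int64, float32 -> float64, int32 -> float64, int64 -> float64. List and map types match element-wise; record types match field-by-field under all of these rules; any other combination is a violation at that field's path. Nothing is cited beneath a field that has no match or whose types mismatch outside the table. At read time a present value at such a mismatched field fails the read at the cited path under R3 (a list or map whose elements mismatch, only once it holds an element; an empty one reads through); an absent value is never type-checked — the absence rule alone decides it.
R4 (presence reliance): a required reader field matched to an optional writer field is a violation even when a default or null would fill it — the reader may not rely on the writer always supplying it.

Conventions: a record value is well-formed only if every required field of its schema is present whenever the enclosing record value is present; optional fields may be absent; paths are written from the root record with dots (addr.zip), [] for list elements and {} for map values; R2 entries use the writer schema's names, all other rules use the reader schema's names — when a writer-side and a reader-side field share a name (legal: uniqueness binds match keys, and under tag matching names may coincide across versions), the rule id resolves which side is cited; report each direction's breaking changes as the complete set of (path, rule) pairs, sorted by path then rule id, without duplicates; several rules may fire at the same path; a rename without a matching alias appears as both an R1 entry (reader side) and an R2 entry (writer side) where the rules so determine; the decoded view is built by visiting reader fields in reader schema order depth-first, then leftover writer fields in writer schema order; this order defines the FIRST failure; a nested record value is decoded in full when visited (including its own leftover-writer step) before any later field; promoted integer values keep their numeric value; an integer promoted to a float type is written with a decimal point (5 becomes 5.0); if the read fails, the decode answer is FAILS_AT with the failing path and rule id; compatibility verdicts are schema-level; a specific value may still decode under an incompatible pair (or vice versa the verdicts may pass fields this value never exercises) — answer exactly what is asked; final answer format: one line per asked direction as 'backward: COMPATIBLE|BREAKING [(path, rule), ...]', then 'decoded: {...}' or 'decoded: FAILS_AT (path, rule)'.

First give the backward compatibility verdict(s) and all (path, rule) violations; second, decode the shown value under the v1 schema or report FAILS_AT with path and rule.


backward: COMPATIBLE []; decoded: {"addr": {"height": -2.5, "age": null}, "nickname": null, "street": "delta", "avatar": null}

the writer's type comes first in each Device pair
backward analysis of Device with v2 as reader and v1 as writer:
  addr: paired with writer addr (Contact -> Contact; writer required)
  country has no writer counterpart
  street: paired with writer street (string -> string; writer required)
  avatar: paired with writer avatar (bytes -> bytes; writer optional)
  writer nickname: unknown to reader
  addr.height: paired with writer addr.height (float64 -> float64; writer optional)
  addr.age: paired with writer addr.age (int64 -> int64; writer optional)
  addr.factor has no writer counterpart
  nothing fires on Device: backward is COMPATIBLE
decode walk for Device under reader schema v1:
  addr.height := -2.5
  addr.age := null (not supplied -> null)
  nickname := null (not supplied -> null)
  street := "delta"
  avatar := null (not supplied -> null)
  writer country: unmatched, discarded
  => decoded: {"addr": {"height": -2.5, "age": null}, "nickname": null, "street": "delta", "avatar": null}
ruling out the remaining Device differences:
  added field factor to record Contact: optional float64, tag 9 (in v2 it sits last) -> fires no rule on Device, leaving the asked answer as it is


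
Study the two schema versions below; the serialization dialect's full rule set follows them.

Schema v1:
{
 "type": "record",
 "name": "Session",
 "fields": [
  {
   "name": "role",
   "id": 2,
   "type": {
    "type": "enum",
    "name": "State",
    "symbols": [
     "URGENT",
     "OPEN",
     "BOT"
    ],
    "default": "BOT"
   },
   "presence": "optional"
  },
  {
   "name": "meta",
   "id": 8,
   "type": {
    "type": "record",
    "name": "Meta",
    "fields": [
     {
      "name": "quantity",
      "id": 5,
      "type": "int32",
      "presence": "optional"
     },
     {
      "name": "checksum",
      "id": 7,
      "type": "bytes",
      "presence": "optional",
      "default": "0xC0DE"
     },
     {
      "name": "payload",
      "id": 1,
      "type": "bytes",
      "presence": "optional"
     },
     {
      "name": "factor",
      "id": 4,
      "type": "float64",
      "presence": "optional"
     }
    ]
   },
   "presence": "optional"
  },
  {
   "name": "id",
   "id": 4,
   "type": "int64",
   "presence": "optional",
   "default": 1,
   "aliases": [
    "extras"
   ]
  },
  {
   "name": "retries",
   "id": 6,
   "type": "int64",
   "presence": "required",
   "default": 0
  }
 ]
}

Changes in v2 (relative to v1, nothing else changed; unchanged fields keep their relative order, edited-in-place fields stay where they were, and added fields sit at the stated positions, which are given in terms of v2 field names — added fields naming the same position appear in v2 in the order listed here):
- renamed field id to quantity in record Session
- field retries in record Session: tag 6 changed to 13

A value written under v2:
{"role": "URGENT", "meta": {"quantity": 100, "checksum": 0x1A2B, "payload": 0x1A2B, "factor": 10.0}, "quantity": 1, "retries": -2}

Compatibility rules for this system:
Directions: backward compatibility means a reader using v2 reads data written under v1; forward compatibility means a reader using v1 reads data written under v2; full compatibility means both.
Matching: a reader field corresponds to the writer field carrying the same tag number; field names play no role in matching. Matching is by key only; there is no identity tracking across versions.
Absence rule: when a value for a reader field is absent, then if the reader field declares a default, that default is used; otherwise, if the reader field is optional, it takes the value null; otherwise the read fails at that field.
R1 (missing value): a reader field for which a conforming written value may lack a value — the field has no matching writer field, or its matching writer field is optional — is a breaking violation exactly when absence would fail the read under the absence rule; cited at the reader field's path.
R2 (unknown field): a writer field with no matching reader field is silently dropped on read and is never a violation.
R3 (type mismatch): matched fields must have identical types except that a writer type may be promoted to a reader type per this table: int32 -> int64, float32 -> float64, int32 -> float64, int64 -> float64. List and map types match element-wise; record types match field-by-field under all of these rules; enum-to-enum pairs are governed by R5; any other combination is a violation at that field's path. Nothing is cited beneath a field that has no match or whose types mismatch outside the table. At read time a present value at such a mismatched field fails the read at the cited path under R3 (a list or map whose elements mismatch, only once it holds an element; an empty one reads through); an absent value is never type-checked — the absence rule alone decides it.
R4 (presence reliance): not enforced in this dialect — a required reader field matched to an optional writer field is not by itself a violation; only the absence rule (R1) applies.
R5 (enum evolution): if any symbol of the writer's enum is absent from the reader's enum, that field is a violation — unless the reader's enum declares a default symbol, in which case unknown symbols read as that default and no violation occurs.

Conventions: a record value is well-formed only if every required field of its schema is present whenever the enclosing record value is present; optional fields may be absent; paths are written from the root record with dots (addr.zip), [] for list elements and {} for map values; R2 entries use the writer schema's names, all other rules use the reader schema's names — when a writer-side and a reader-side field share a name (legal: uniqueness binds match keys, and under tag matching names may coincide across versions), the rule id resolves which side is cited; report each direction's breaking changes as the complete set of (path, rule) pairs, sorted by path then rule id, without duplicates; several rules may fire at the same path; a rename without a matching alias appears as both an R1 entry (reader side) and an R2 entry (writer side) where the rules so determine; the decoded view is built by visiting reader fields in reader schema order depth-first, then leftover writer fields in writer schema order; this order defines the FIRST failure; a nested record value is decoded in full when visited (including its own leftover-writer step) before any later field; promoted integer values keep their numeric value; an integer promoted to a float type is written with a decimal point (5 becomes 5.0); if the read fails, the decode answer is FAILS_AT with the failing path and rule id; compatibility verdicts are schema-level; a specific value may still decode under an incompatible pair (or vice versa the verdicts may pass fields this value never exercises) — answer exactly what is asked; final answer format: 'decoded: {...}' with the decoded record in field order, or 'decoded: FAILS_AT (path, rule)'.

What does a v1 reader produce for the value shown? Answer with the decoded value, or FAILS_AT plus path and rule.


each type pair in Session: writer, then reader
migrating the Session value to v1:
  role := "URGENT"
  meta.quantity := 100
  meta.checksum := 0x1A2B
  meta.payload := 0x1A2B
  meta.factor := 10.0
  id := 1 (from writer quantity)
  retries := 0 (missing; default applied)
  writer retries: no reader field; dropped
  => decoded: {"role": "URGENT", "meta": {"quantity": 100, "checksum": 0x1A2B, "payload": 0x1A2B, "factor": 10.0}, "id": 1, "retries": 0}
diffs on Session not affecting the asked answer:
  renamed field id to quantity in record Session -> fires no rule on Session under this dialect and leaves the result unchanged

decoded: {"role": "URGENT", "meta": {"quantity": 100, "checksum": 0x1A2B, "payload": 0x1A2B, "factor": 10.0}, "id": 1, "retries": 0}
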